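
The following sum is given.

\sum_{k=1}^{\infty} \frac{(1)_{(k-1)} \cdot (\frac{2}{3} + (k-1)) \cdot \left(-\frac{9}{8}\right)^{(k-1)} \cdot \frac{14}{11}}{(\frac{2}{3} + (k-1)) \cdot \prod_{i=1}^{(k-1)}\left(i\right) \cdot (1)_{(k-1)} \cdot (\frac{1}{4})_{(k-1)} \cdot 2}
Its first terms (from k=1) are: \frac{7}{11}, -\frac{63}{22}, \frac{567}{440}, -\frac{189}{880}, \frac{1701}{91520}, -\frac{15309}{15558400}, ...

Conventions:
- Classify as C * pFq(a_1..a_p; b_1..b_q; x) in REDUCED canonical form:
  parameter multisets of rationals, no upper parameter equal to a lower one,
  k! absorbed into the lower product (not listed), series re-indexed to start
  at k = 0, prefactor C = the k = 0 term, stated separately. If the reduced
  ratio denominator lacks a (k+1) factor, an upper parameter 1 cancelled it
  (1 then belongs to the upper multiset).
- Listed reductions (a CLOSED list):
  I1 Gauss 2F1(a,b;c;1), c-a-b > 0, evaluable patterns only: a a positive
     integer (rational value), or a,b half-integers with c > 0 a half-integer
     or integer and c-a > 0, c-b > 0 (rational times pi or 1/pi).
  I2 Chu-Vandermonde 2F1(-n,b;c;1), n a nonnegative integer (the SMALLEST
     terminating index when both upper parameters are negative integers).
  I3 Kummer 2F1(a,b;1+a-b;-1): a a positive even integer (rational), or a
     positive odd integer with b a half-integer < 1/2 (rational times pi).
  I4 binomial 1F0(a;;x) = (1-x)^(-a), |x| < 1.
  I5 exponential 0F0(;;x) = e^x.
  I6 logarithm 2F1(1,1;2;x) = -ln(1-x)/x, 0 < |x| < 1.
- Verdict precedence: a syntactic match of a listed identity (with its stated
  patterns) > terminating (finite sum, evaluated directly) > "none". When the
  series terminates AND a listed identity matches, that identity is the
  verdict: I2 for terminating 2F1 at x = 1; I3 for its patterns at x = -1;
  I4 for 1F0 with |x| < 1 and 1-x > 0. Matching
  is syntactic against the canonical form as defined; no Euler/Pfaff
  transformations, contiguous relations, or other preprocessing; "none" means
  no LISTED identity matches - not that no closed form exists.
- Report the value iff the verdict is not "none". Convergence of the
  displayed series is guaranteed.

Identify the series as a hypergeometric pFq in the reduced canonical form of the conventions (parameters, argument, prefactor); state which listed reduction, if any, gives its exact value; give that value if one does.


Prefactor \frac{7}{11}, argument -\frac{9}{8}: 0F1 with upper {-} over lower {\frac{1}{4}}. Verdict: none - this 0F1 at x = -\frac{9}{8} matches no listed pattern, and upper {-} holds no stopper.

Key step: x = -\frac{9}{8} and the factor k + 2/3 cancels (top and bottom), leaving C = 7/11, x = -9/8.
Step ratio: r(k) = -\frac{9}{8} * 1 / [(k+\frac{1}{4}) (k+1)] - rational in k. x = -\frac{9}{8}; t_0 = \frac{7}{11}; negate the roots.


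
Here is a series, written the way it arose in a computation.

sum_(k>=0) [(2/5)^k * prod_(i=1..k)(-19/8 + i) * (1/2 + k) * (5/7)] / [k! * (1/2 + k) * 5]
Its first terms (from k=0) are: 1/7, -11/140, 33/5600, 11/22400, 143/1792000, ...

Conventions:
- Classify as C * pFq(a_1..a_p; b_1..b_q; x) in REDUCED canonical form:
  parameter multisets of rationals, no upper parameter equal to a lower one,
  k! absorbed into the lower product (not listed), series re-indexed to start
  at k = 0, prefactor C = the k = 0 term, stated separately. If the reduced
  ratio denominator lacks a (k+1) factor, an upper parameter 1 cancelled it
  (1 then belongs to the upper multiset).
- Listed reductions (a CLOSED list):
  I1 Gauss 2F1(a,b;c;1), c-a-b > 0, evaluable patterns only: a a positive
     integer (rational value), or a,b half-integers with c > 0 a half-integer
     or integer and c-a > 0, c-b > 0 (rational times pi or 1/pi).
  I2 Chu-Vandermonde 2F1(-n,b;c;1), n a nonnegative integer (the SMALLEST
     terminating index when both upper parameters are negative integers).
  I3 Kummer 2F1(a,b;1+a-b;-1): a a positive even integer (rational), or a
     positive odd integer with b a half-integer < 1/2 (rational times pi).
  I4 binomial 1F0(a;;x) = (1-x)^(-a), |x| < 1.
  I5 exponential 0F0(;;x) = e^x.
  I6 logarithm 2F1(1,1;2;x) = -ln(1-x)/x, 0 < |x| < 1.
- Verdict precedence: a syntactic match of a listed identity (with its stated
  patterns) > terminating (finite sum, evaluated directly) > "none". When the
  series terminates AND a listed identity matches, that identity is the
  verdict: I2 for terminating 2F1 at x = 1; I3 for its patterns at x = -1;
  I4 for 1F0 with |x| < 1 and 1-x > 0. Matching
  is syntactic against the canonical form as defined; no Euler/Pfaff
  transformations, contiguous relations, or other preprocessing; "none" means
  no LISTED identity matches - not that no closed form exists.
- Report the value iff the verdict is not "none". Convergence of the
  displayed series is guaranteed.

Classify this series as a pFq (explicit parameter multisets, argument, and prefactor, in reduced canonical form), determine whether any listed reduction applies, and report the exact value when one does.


At argument 2/5: a 1F0 with upper {-11/8}, lower {-}, scaled by C = 1/7. Verdict: this is binomial (I4) (the 1F0 binomial series: exponent 11/8, x = 2/5). Exact value: (1/7) * (3/5)^(11/8).

Structural cue: with t_0 = 1/7, the constant factors (prefactor 1/7) combine into one prefactor.
Adjacent-term ratio: r(k) = (2/5) * (k-11/8) / [(k+1)] ; factor over Q: parameters, x = (2/5), and C = 1/7.


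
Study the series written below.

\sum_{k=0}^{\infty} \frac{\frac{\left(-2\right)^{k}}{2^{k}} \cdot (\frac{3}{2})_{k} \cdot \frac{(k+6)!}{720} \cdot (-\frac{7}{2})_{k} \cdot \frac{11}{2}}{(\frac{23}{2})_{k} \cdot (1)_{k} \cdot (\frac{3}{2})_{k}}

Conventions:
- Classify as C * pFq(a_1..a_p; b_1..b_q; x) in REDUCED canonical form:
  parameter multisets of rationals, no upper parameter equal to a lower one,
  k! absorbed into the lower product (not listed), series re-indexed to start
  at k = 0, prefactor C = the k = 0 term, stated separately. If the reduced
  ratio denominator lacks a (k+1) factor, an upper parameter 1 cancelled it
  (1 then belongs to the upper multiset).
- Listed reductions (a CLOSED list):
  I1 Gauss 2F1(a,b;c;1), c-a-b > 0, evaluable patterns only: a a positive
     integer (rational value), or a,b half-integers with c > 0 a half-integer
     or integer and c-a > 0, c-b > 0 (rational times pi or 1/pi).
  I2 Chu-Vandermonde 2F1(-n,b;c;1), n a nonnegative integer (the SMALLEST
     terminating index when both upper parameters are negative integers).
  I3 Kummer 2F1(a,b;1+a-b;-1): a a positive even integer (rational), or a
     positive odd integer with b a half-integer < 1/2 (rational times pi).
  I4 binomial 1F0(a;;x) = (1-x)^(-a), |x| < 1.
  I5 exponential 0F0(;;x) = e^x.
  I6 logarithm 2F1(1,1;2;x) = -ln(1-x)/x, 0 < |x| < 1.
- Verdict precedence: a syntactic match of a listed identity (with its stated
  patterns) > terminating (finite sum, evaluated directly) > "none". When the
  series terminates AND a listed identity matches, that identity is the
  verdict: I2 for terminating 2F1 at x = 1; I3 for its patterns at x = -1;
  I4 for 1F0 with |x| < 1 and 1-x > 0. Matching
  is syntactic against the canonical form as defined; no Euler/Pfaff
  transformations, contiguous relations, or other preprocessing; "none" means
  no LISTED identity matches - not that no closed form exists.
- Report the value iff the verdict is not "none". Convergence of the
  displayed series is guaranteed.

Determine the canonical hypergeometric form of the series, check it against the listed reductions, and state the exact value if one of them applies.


With C = \frac{11}{2}: the canonical form is 2F1(-\frac{7}{2}, 7; \frac{23}{2}; -1). Verdict: Kummer's theorem (I3) fires (x = -1; c = \frac{23}{2} equals 1+a-b for upper {-\frac{7}{2}, 7}: listed pattern). Sum: \frac{160044885}{16777216} \cdot \pi.

First insight: from the first term \frac{11}{2}: (1)_k (C = 11/2, x = -1) is k! itself.
Step ratio: r(k) = -1 * (k-\frac{7}{2}) (k+7) / [(k+\frac{23}{2}) (k+1)] - rational; roots negated = parameters, x = -1, C = \frac{11}{2}.


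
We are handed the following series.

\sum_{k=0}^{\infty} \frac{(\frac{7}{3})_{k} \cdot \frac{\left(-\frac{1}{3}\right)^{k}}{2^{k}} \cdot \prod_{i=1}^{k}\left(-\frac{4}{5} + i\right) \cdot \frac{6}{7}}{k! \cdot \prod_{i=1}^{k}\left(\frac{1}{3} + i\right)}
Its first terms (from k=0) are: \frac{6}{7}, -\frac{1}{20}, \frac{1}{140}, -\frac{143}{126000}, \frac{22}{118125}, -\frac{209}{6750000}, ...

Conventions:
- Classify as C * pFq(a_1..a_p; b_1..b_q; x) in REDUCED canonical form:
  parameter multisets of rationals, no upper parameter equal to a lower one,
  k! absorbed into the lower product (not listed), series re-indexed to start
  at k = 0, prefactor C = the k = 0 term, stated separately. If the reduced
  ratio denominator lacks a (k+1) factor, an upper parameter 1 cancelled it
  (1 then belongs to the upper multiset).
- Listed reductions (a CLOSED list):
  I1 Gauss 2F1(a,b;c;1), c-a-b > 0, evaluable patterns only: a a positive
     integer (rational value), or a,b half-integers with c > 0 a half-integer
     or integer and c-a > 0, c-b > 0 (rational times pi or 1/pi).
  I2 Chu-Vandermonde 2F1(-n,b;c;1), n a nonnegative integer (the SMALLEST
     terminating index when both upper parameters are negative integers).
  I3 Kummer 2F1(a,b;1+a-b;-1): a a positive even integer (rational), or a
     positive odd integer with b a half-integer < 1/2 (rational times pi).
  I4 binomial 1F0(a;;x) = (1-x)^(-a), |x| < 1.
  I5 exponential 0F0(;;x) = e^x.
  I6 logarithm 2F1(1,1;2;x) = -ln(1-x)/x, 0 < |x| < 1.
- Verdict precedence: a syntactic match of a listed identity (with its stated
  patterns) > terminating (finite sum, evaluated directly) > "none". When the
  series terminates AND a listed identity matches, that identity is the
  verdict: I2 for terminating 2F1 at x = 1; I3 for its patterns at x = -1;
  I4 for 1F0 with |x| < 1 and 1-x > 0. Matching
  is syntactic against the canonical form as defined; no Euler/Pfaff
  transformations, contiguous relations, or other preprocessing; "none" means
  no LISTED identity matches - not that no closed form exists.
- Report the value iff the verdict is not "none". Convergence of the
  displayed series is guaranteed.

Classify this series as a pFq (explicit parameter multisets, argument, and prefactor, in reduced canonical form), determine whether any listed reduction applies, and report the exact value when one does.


At argument -\frac{1}{6}: a 2F1 with upper {\frac{1}{5}, \frac{7}{3}}, lower {\frac{4}{3}}, scaled by C = \frac{6}{7}. Verdict: none. No listed pattern accepts 2F1(\frac{1}{5}, \frac{7}{3}; \frac{4}{3}; -\frac{1}{6}).

The tell: with t_0 = \frac{6}{7}, the two k-th powers (C = 6/7, x = -1/6) combine into one argument.
Consecutive-term ratio: r(k) = -\frac{1}{6} * (k+\frac{1}{5}) (k+\frac{7}{3}) / [(k+\frac{4}{3}) (k+1)] - poly over poly, x = -\frac{1}{6} from leading terms; C = \frac{6}{7} at k = 0.


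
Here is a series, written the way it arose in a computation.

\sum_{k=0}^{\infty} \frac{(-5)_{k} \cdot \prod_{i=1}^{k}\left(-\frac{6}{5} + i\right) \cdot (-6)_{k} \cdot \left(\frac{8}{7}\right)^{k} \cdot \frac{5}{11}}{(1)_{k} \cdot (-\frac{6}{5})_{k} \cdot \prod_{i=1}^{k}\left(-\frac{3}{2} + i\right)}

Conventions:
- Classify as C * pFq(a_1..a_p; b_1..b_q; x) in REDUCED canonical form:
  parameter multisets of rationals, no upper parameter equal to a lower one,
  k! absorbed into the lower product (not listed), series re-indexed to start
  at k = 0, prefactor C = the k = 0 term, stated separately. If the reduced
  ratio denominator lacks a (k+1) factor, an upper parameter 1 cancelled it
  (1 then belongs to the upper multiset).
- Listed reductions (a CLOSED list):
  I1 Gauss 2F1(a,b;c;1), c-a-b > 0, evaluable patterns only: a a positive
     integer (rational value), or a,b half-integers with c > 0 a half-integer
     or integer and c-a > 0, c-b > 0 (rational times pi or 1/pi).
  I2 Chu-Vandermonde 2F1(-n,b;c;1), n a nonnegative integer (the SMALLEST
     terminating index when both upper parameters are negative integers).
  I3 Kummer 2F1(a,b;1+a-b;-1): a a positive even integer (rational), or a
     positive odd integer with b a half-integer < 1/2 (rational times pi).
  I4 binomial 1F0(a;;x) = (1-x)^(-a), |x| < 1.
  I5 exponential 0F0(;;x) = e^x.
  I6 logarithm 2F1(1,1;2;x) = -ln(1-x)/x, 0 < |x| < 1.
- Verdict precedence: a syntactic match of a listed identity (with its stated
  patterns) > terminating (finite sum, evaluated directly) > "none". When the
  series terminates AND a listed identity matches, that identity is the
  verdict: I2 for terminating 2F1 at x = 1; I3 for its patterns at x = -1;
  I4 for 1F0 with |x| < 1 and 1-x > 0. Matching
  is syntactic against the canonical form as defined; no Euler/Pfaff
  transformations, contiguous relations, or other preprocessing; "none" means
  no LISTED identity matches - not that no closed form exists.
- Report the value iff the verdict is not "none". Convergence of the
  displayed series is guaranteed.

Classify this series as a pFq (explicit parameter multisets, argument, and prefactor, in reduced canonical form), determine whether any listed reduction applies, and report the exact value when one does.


Prefactor \frac{5}{11}, argument \frac{8}{7}: 3F2 with upper {-6, -5, -\frac{1}{5}} over lower {-\frac{6}{5}, -\frac{1}{2}}. Verdict: terminating (-5 upstairs). 6 nonzero terms in all; added directly. Sum: \frac{10115992805}{1294139}.

The tell: t_0 being \frac{5}{11}, the running product (prefactor 5/11) telescopes to a rising factorial.
Adjacent-term ratio: r(k) = \frac{8}{7} * (k-6) (k-5) (k-\frac{1}{5}) / [(k-\frac{6}{5}) (k-\frac{1}{2}) (k+1)] - rational in k. x = \frac{8}{7}; t_0 = \frac{5}{11}; negate the roots.


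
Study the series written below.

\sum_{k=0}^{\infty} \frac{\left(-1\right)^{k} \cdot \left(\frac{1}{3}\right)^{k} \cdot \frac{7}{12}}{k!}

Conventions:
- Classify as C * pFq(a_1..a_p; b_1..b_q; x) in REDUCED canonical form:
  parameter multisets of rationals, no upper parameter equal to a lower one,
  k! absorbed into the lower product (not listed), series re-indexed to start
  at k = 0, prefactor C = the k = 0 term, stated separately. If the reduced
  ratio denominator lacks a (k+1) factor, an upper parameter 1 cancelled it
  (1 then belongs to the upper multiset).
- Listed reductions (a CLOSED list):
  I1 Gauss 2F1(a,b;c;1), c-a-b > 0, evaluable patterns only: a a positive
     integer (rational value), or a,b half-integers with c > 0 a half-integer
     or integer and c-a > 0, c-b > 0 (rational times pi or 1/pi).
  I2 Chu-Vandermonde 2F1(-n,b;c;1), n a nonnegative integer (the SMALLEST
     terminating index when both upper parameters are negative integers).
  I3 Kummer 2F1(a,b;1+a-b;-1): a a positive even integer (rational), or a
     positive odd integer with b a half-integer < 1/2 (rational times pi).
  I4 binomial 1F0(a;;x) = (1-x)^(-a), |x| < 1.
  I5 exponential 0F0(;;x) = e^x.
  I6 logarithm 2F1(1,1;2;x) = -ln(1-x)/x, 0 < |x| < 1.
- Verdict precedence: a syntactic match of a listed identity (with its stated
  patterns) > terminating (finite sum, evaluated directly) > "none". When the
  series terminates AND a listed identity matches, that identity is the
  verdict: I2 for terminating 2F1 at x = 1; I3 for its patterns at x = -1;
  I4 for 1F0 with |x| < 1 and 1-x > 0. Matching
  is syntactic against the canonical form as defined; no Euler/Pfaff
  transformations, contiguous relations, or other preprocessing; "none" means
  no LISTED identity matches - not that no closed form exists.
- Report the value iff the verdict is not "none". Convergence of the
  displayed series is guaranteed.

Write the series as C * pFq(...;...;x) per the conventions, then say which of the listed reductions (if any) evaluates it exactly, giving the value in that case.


At argument -\frac{1}{3}: a 0F0 with upper {-}, lower {-}, scaled by C = \frac{7}{12}. Verdict at x = -\frac{1}{3}: the I5 exponential reduction matches (the 0F0 exponential series at x = -\frac{1}{3}). Hence: \frac{7}{12} \cdot e^{-\frac{1}{3}}.

Key step: from the first term \frac{7}{12}: the (-1)^k factor (C = 7/12, x = -1/3) folds into the argument's sign.
Adjacent-term ratio: r(k) = -\frac{1}{3} * 1 / [(k+1)] - rational in k, leading ratio -\frac{1}{3}; with t_0 = \frac{7}{12}, classification follows.


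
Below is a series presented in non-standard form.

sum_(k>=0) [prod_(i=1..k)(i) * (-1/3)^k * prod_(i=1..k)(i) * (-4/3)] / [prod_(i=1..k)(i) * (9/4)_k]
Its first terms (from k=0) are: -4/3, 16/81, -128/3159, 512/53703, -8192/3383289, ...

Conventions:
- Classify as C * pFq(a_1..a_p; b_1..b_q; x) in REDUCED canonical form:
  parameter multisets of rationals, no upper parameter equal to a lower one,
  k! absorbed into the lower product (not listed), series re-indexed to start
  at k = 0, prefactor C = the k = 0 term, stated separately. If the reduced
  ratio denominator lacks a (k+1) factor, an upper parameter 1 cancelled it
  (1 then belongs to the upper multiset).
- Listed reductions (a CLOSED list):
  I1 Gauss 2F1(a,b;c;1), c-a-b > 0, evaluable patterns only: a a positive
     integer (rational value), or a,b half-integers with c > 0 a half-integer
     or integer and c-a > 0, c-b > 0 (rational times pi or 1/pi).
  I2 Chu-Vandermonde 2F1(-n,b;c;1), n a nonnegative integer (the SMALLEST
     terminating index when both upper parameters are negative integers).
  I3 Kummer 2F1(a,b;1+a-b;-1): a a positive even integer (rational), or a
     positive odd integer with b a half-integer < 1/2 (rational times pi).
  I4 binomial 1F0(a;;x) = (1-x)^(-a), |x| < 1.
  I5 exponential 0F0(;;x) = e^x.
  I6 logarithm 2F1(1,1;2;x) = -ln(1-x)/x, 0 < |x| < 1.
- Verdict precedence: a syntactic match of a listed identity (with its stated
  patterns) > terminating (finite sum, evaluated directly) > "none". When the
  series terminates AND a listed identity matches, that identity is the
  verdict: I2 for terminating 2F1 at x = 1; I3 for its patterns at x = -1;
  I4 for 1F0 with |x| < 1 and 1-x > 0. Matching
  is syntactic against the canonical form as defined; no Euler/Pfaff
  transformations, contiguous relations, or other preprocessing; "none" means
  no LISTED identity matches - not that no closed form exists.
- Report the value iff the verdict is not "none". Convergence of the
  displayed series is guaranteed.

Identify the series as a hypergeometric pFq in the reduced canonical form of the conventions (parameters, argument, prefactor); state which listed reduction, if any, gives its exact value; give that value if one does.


Reduced: x = -1/3, 2F1, upper = {1, 1}, lower = {9/4}, C = -4/3. Verdict: none. A 2F1 with upper {1, 1} fits none of I1-I6 at x = -1/3; the sum runs forever.

First insight: t_0 = -4/3 here, and the product of the first k integers (C = -4/3, x = -1/3) is k!.
Step ratio: r(k) = (-1/3) * (k+1) (k+1) / [(k+9/4) (k+1)] - rational; roots negated = parameters, x = (-1/3), C = -4/3.


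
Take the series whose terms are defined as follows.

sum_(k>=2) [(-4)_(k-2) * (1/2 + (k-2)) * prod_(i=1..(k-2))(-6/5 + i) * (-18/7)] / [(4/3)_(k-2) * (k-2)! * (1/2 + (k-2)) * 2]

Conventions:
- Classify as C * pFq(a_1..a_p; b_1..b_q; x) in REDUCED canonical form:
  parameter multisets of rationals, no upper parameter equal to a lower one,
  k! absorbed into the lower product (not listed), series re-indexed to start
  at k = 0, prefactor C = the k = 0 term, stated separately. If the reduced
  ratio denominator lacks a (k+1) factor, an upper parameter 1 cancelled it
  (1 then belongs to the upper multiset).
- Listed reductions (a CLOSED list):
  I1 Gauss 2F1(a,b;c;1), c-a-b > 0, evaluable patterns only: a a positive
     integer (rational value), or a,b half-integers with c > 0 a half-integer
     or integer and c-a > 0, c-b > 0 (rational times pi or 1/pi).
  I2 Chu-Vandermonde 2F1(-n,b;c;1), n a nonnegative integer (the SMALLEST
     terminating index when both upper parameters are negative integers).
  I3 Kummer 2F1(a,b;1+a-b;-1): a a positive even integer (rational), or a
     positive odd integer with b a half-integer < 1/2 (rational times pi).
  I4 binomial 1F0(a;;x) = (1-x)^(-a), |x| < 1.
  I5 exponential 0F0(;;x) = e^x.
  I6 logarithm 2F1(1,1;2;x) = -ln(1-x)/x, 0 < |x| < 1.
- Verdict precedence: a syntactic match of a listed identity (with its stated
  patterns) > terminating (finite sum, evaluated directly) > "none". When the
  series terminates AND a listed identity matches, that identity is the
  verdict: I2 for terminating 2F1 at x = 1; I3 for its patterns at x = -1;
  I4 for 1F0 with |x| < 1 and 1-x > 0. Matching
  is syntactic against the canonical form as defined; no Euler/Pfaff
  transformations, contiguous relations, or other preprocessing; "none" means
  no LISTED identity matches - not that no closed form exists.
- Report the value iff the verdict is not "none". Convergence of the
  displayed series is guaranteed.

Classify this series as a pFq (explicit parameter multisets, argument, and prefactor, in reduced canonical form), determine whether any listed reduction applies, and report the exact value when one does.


Prefactor -9/7, argument 1: 2F1 with upper {-4, -1/5} over lower {4/3}. Verdict: the Chu-Vandermonde identity I2 applies (terminating 2F1 at x = 1 with n = 4, b = -1/5, c = 4/3). Value: -3543633/1990625.

Key observation: with t_0 = -9/7, the running product (C = -9/7) telescopes to a rising factorial.
Step ratio: r(k) = 1 * (k-4) (k-1/5) / [(k+4/3) (k+1)] - rational in k. x = 1; t_0 = -9/7; negate the roots.


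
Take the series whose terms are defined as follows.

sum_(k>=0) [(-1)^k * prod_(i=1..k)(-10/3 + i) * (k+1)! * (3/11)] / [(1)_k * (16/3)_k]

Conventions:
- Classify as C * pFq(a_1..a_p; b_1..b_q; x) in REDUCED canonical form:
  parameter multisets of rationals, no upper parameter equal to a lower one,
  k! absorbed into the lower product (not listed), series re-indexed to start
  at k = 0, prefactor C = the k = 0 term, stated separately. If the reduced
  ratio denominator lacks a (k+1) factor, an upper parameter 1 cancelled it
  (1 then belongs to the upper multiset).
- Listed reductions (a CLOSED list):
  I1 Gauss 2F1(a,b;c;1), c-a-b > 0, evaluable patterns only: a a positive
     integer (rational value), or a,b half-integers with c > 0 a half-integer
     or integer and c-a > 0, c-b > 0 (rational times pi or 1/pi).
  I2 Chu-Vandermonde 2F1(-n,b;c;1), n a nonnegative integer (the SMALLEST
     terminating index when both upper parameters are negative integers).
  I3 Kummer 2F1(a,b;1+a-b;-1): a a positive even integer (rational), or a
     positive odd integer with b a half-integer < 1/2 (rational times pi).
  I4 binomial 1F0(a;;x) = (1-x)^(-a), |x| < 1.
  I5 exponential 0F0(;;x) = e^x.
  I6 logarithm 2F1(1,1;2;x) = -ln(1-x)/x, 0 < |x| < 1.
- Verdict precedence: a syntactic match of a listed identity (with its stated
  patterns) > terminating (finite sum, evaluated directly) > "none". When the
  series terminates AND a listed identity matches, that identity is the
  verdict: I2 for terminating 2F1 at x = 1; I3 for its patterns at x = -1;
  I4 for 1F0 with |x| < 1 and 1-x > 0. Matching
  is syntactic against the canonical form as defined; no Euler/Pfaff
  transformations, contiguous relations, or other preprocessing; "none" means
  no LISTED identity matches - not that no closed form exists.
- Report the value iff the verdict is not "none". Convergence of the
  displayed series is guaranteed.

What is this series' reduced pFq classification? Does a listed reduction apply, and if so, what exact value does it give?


At argument -1: a 2F1 with upper {-7/3, 2}, lower {16/3}, scaled by C = 3/11. Verdict (x = -1): Kummer's theorem (I3) applies (x = -1; c = 16/3 equals 1+a-b for upper {-7/3, 2}: listed pattern). Value: 13/22.

Key observation: t_0 being 3/11, (1)_k (prefactor 3/11) is k! itself.
Consecutive-term ratio: r(k) = (-1) * (k-7/3) (k+2) / [(k+16/3) (k+1)] - rational in k, leading ratio (-1); with t_0 = 3/11, classification follows.


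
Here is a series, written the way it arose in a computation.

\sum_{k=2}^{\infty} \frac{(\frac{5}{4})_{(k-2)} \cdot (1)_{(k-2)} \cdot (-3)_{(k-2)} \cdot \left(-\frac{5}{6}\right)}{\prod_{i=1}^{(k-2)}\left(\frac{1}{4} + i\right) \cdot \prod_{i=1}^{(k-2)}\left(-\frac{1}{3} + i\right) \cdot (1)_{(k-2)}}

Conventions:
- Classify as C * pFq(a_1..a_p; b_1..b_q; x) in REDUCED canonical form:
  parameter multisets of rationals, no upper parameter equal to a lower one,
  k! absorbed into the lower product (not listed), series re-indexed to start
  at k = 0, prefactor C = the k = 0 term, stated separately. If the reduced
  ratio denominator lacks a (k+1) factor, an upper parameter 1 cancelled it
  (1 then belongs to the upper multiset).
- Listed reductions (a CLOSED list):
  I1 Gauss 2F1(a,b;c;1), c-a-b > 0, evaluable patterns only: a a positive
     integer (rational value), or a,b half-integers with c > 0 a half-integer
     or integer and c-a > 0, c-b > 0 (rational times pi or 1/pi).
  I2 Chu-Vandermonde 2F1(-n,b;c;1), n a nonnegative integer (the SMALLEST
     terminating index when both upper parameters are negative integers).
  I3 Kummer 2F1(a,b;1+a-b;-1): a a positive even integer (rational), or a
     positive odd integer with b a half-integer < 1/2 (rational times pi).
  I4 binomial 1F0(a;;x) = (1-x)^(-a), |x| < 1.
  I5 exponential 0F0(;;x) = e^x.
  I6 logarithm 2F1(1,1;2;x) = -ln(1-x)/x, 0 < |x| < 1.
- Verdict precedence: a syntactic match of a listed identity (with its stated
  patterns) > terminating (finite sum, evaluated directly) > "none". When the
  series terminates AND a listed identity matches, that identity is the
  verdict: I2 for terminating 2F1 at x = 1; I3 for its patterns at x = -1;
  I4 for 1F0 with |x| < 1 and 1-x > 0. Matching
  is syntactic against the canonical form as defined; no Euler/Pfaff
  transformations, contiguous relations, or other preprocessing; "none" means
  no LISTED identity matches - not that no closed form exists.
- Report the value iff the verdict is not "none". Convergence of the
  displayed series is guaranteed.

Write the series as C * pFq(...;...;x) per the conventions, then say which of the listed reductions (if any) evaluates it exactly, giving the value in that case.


Canonical form: C = -\frac{5}{6} times 2F1 with upper {-3, 1}, lower {\frac{2}{3}}, x = 1. Verdict: Vandermonde's identity (I2) fires (terminating 2F1 at x = 1 with n = 3, b = 1, c = \frac{2}{3}). Value: \frac{5}{48}.

First insight: from the first term -\frac{5}{6}: the lower running product (prefactor -5/6) is a rising factorial.
Term ratio: r(k) = 1 * (k-3) (k+1) / [(k+\frac{2}{3}) (k+1)] - rational; roots negated = parameters, x = 1, C = -\frac{5}{6}.


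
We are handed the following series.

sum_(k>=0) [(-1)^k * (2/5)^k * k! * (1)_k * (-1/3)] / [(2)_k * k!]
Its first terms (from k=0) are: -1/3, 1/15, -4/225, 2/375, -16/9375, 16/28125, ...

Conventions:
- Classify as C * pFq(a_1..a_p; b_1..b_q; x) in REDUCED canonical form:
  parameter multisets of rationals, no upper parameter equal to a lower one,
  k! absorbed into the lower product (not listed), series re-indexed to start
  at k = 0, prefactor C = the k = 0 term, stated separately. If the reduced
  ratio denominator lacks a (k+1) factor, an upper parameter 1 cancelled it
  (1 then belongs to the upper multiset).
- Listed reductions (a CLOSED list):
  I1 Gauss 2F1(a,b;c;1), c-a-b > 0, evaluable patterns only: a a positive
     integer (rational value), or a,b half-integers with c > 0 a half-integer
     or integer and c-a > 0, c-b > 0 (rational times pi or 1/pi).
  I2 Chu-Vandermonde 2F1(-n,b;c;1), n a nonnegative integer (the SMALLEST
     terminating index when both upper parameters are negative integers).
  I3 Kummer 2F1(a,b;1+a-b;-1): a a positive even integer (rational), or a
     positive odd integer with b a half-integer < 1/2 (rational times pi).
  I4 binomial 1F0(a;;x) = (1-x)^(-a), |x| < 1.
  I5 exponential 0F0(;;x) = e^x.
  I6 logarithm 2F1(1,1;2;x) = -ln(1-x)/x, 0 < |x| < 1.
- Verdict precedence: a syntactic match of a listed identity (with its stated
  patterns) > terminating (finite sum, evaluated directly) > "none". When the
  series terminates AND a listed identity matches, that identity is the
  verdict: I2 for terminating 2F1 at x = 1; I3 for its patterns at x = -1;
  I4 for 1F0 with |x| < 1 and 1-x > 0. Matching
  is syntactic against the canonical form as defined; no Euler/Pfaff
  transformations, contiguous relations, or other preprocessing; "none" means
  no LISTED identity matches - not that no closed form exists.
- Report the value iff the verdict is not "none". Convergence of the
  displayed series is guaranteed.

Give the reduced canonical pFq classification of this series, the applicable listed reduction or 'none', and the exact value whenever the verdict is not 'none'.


x = -2/5 here; the reduced form reads 2F1, upper {1, 1}, lower {2}, C = -1/3. Verdict: logarithm (I6) fires (the logarithm: parameters (1,1;2), x = -2/5). Value: (-5/6) * ln(7/5).

The tell: t_0 = -1/3 here, and the (-1)^k factor (C = -1/3) folds into the argument's sign.
Term ratio: r(k) = (-2/5) * (k+1) (k+1) / [(k+2) (k+1)] - rational in k, leading ratio (-2/5); with t_0 = -1/3, classification follows.


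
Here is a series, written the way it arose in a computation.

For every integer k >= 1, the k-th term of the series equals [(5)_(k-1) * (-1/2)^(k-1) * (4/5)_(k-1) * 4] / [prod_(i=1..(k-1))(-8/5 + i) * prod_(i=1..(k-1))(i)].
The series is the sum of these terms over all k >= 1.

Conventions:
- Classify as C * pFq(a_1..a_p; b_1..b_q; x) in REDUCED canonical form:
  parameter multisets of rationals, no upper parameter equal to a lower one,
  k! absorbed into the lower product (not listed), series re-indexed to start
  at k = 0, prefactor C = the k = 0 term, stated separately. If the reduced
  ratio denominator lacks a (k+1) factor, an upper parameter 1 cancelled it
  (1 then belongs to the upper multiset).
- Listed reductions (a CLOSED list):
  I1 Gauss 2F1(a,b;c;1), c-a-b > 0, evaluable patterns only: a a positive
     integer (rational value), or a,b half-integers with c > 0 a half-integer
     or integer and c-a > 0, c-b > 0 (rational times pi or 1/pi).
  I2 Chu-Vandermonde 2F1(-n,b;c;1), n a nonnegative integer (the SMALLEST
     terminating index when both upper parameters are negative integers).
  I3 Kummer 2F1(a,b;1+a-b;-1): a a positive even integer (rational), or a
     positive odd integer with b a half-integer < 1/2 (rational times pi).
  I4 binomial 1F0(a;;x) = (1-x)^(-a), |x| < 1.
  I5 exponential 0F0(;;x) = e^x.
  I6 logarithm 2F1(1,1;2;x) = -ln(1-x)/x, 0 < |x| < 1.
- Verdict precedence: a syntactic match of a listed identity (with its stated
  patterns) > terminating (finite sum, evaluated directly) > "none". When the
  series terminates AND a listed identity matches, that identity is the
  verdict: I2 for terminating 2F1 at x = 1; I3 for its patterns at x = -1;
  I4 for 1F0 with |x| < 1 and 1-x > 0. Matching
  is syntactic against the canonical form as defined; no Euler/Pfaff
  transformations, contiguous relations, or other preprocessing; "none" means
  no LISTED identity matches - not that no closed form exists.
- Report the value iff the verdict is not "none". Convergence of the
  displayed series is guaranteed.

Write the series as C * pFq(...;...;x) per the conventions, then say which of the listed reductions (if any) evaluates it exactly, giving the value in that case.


Structural cue: with t_0 = 4, the product of the first k integers (C = 4) is k!.
Consecutive-term ratio: r(k) = (-1/2) * (k+4/5) (k+5) / [(k-3/5) (k+1)] - rational in k, leading ratio (-1/2); with t_0 = 4, classification follows.

This is 4 * 2F1(4/5, 5; -3/5; -1/2) in reduced canonical form. Verdict: none - this 2F1 at x = -1/2 matches no listed pattern, and upper {4/5, 5} holds no stopper.


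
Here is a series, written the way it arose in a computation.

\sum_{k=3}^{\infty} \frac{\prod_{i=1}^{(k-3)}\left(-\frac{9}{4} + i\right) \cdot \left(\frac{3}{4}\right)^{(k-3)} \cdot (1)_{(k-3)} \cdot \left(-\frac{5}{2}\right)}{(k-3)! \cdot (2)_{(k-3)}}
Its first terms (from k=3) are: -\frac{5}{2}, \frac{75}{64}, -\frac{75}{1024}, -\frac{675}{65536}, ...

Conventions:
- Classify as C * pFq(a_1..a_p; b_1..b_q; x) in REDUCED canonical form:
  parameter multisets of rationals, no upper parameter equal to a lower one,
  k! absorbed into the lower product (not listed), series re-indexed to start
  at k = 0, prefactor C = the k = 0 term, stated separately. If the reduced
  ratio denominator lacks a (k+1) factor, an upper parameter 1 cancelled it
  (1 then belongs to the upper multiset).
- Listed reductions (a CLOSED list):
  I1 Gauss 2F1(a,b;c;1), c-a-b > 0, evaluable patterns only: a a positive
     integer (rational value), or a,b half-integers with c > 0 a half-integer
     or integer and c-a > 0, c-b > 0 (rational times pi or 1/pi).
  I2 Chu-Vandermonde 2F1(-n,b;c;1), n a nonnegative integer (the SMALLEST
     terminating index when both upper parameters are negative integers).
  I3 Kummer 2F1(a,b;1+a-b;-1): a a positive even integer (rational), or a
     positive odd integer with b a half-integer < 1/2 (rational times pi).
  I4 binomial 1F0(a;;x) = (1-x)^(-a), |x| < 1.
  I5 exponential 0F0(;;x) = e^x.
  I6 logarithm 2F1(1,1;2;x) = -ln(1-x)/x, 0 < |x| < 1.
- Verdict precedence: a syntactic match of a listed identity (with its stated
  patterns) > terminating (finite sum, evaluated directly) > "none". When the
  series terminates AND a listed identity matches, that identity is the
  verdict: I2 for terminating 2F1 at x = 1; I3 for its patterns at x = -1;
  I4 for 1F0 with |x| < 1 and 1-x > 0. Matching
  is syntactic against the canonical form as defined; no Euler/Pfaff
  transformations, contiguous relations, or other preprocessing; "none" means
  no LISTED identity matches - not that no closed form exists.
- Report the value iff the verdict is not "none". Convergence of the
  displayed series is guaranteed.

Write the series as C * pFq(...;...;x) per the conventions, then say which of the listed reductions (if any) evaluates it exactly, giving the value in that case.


With C = -\frac{5}{2}: the canonical form is 2F1(-\frac{5}{4}, 1; 2; \frac{3}{4}). Verdict: none - at argument \frac{3}{4} the multisets {-\frac{5}{4}, 1} ; {2} match no listed identity.

First insight: x = \frac{3}{4} and the running product (C = -5/2, x = 3/4) telescopes to a rising factorial.
Step ratio: r(k) = \frac{3}{4} * (k-\frac{5}{4}) (k+1) / [(k+2) (k+1)] ; factor over Q: parameters, x = \frac{3}{4}, and C = -\frac{5}{2}.


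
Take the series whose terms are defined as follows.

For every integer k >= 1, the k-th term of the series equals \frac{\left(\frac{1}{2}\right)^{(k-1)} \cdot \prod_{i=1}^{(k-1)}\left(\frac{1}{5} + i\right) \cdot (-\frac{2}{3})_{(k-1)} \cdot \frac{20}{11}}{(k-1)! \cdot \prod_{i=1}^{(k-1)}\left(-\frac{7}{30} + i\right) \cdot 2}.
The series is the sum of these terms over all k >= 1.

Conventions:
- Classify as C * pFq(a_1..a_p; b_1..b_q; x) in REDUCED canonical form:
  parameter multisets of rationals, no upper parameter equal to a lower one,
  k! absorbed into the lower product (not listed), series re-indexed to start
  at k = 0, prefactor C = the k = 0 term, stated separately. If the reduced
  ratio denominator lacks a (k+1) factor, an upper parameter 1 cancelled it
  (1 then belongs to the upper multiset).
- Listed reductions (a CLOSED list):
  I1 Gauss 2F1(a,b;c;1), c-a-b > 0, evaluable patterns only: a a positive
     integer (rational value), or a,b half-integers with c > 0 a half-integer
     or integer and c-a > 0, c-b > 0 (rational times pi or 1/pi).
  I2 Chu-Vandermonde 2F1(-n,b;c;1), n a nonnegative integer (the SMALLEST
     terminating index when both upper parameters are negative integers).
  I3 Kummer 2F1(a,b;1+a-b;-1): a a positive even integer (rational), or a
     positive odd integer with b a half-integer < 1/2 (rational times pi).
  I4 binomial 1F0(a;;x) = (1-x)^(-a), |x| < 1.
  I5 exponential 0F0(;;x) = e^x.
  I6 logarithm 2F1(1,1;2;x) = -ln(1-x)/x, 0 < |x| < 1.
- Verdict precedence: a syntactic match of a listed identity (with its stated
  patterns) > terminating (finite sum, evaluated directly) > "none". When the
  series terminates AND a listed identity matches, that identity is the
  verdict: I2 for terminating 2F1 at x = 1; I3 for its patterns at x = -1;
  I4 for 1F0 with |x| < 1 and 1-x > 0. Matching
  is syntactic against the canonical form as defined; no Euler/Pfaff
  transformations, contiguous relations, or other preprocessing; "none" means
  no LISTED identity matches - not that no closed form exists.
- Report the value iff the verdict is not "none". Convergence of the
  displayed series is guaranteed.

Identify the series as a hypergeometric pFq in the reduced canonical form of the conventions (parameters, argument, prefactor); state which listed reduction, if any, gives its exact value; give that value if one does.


The tell: t_0 = \frac{10}{11} here, and the constant factors (prefactor 10/11) combine into one prefactor.
Term ratio: r(k) = \frac{1}{2} * (k-\frac{2}{3}) (k+\frac{6}{5}) / [(k+\frac{23}{30}) (k+1)] - rational; roots negated = parameters, x = \frac{1}{2}, C = \frac{10}{11}.

Classification (C = \frac{10}{11}): 2F1 with upper {-\frac{2}{3}, \frac{6}{5}}, lower {\frac{23}{30}}, argument x = \frac{1}{2}. Verdict: none - at argument \frac{1}{2} the multisets {-\frac{2}{3}, \frac{6}{5}} ; {\frac{23}{30}} match no listed identity.


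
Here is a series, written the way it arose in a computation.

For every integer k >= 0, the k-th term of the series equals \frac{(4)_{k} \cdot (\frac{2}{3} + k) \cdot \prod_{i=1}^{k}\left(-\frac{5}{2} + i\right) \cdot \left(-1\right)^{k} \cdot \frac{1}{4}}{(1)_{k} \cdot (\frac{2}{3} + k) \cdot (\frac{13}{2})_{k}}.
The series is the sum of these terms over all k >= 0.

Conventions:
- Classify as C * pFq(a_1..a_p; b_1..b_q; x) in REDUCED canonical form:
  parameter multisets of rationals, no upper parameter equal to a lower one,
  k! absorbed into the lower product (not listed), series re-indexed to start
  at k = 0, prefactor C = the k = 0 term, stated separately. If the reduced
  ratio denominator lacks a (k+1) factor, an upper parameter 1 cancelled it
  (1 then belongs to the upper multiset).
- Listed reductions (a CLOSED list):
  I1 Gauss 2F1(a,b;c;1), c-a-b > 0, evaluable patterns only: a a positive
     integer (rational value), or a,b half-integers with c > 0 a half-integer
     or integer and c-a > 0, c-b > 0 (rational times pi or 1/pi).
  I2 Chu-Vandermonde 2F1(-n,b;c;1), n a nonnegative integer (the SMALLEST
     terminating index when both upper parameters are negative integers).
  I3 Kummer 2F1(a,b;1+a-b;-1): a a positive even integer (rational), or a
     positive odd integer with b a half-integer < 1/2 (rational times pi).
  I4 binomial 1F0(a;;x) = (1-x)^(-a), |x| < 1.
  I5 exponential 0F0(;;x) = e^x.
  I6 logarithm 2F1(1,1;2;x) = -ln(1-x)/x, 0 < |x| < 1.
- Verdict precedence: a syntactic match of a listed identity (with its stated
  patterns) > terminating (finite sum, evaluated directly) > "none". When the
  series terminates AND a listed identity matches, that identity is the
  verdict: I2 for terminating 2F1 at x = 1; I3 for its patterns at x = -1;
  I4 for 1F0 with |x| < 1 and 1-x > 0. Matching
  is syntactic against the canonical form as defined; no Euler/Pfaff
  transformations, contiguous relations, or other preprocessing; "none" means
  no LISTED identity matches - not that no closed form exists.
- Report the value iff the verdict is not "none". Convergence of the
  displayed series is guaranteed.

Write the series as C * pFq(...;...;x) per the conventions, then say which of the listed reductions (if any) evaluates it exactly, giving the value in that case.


With C = \frac{1}{4}: the canonical form is 2F1(-\frac{3}{2}, 4; \frac{13}{2}; -1). Verdict: this is Kummer (I3) (x = -1; c = \frac{13}{2} equals 1+a-b for upper {-\frac{3}{2}, 4}: listed pattern). Its exact value is \frac{33}{64}.

First insight: t_0 being \frac{1}{4}, the running product (C = 1/4) telescopes to a rising factorial.
Consecutive-term ratio: r(k) = -1 * (k-\frac{3}{2}) (k+4) / [(k+\frac{13}{2}) (k+1)] - rational; roots negated = parameters, x = -1, C = \frac{1}{4}.


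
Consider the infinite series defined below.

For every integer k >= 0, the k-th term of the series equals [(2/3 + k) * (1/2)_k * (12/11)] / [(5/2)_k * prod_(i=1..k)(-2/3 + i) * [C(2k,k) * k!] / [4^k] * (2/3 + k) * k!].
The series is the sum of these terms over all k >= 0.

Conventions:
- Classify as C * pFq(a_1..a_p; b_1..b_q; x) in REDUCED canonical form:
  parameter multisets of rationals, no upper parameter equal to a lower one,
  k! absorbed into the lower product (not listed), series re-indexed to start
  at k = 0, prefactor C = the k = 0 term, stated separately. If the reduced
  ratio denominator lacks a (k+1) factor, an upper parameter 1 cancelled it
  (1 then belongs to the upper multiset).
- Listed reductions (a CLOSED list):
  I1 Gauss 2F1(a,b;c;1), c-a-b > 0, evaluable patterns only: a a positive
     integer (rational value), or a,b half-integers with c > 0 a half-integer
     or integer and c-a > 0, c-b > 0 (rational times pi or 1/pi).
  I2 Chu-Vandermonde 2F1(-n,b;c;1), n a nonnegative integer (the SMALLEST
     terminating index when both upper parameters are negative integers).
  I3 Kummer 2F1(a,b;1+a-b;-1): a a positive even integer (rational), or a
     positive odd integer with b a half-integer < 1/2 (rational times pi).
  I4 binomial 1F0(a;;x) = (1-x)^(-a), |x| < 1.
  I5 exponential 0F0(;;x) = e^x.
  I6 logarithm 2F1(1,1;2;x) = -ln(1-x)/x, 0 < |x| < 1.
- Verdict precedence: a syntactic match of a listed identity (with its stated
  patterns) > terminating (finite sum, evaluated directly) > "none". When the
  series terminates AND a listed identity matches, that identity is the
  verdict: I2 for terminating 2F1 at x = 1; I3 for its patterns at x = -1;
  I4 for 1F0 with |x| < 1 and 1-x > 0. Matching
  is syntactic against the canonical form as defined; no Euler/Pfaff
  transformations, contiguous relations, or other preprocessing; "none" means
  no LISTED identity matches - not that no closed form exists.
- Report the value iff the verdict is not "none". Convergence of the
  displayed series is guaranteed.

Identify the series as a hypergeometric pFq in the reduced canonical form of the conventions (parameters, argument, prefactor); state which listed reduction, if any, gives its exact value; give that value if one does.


First insight: from the first term 12/11: the lower running product (C = 12/11) is a rising factorial.
Term ratio: r(k) = 1 * 1 / [(k+1/3) (k+5/2) (k+1)] - poly over poly, x = 1 from leading terms; C = 12/11 at k = 0.

x = 1 here; the reduced form reads 0F2, upper {-}, lower {1/3, 5/2}, C = 12/11. Verdict: none here - no I1-I6 shape fits x = 1 with lower {1/3, 5/2}.
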